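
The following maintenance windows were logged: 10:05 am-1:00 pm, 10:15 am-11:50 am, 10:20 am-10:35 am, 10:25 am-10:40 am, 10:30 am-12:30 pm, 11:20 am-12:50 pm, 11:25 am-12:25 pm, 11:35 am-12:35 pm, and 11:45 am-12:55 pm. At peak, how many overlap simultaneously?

At 11:45 am, 7 of the intervals are simultaneously active.
No point has more.

7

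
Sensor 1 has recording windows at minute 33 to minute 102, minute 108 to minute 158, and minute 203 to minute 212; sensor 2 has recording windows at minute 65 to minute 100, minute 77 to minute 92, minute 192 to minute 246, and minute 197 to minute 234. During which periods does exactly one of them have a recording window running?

B, merged: minute 65 to minute 100, minute 192 to minute 246.
A \ B = minute 33 to minute 65, minute 100 to minute 102, minute 108 to minute 158.
B \ A = minute 192 to minute 203, minute 212 to minute 246.
Union of the two gives the symmetric difference.

minute 33 to minute 65, minute 100 to minute 102, minute 108 to minute 158, minute 192 to minute 203, minute 212 to minute 246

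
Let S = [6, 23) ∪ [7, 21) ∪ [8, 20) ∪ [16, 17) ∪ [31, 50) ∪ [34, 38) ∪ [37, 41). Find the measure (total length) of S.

Merged: [6, 23), [31, 50).
Lengths: 17 + 19 = 36.

36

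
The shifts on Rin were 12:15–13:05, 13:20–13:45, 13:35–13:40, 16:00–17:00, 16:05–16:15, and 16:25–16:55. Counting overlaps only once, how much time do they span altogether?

Merged: 12:15-13:05, 13:20-13:45, 16:00-17:00.
Lengths: 50 min + 25 min + 1 h = 2 h 15 min.

2 h 15 min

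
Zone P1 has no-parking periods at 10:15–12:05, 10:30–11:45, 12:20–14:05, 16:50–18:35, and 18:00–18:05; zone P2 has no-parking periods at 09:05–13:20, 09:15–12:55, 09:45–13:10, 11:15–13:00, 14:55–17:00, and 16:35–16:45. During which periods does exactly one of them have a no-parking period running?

09:05–10:15, 12:05–12:20, 13:20–14:05, 14:55–16:50, 17:00–18:35

A, merged: 10:15–12:05, 12:20–14:05, 16:50–18:35.
B, merged: 09:05–13:20, 14:55–17:00.
A \ B = 13:20–14:05, 17:00–18:35.
B \ A = 09:05–10:15, 12:05–12:20, 14:55–16:50.
Union of the two gives the symmetric difference.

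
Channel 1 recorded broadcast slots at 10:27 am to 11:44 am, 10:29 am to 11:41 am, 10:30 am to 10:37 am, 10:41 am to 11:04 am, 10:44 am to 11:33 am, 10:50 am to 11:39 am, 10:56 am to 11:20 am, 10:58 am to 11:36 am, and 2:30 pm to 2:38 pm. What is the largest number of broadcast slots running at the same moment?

7

At 10:58 am, 7 of the intervals are simultaneously active.
No point has more.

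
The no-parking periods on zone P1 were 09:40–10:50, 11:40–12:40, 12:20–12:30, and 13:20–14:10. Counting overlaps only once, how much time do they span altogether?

Merged: 09:40–10:50, 11:40–12:40, 13:20–14:10.
Lengths: 1 h 10 min + 1 h + 50 min = 3 h.

3 h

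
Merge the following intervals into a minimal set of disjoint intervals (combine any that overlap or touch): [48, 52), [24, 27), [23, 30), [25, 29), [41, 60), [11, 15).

[11, 15) ∪ [23, 30) ∪ [41, 60)

Sort by start: [11, 15), [23, 30), [24, 27), [25, 29), [41, 60), [48, 52).
[23, 30) is disjoint → start new block.
[24, 27) overlaps/touches [23, 30) → extend to [23, 30).
[25, 29) overlaps/touches [23, 30) → extend to [23, 30).
[41, 60) is disjoint → start new block.
[48, 52) overlaps/touches [41, 60) → extend to [41, 60).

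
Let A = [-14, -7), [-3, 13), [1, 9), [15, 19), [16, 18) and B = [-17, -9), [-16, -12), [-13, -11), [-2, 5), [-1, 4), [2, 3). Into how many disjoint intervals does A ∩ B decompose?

First set merges to [-14, -7), [-3, 13), [15, 19).
Second set merges to [-17, -9), [-2, 5).
A ∩ B = [-14, -9), [-2, 5).
That is 2 disjoint pieces.

2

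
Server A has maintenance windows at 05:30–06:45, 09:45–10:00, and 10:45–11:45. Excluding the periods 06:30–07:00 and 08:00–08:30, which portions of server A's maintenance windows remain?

05:30-06:45 with B removed leaves 05:30-06:30.
09:45-10:00 is untouched.
10:45-11:45 is untouched.

05:30-06:30, 09:45-10:00, 10:45-11:45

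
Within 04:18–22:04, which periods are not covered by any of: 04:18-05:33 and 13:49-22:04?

05:33–13:49

The merged coverage is 04:18–05:33, 13:49–22:04.
Uncovered inside 04:18–22:04: 05:33–13:49.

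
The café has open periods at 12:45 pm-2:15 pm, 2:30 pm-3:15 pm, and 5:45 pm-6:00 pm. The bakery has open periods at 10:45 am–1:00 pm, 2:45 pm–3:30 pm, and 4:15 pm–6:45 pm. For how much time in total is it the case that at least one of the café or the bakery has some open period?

7 h

A ∪ B = 10:45 am–2:15 pm, 2:30 pm–3:30 pm, 4:15 pm–6:45 pm.
Total: 3 h 30 min + 1 h + 2 h 30 min = 7 h.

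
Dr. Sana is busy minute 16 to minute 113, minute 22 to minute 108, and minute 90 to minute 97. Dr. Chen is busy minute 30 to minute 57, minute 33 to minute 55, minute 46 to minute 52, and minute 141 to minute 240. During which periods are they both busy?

minute 30 to minute 57

Merge the first list: minute 16 to minute 113.
Merge the second list: minute 30 to minute 57, minute 141 to minute 240.
minute 16 to minute 113 overlaps B on minute 30 to minute 57.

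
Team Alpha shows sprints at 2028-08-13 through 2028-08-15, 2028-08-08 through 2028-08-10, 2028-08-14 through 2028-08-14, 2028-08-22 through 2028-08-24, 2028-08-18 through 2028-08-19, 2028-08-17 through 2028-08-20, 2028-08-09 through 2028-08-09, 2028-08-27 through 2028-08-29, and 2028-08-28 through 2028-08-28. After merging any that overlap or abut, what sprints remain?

Sort by start: 2028-08-08 through 2028-08-10, 2028-08-09 through 2028-08-09, 2028-08-13 through 2028-08-15, 2028-08-14 through 2028-08-14, 2028-08-17 through 2028-08-20, 2028-08-18 through 2028-08-19, 2028-08-22 through 2028-08-24, 2028-08-27 through 2028-08-29, 2028-08-28 through 2028-08-28.
2028-08-09 through 2028-08-09 overlaps/touches 2028-08-08 through 2028-08-10 → extend to 2028-08-08 through 2028-08-10.
2028-08-13 through 2028-08-15 is disjoint → start new block.
2028-08-14 through 2028-08-14 overlaps/touches 2028-08-13 through 2028-08-15 → extend to 2028-08-13 through 2028-08-15.
2028-08-17 through 2028-08-20 is disjoint → start new block.
2028-08-18 through 2028-08-19 overlaps/touches 2028-08-17 through 2028-08-20 → extend to 2028-08-17 through 2028-08-20.
2028-08-22 through 2028-08-24 is disjoint → start new block.
2028-08-27 through 2028-08-29 is disjoint → start new block.
2028-08-28 through 2028-08-28 overlaps/touches 2028-08-27 through 2028-08-29 → extend to 2028-08-27 through 2028-08-29.

2028-08-08 through 2028-08-10, 2028-08-13 through 2028-08-15, 2028-08-17 through 2028-08-20, 2028-08-22 through 2028-08-24, 2028-08-27 through 2028-08-29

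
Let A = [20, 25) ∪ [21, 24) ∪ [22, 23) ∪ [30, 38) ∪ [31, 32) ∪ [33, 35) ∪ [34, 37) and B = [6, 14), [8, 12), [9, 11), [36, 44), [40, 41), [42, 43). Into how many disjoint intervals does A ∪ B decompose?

First set merges to [20, 25), [30, 38).
Second set merges to [6, 14), [36, 44).
A ∪ B = [6, 14), [20, 25), [30, 44).
That is 3 disjoint pieces.

3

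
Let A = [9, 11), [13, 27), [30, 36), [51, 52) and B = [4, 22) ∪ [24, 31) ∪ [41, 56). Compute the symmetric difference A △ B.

A \ B = [22, 24), [31, 36).
B \ A = [4, 9), [11, 13), [27, 30), [41, 51), [52, 56).
Union of the two gives the symmetric difference.

[4, 9) ∪ [11, 13) ∪ [22, 24) ∪ [27, 30) ∪ [31, 36) ∪ [41, 51) ∪ [52, 56)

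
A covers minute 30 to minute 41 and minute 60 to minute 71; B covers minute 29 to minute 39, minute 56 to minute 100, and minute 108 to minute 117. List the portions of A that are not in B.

minute 39 to minute 41

minute 30 to minute 41 minus B → minute 39 to minute 41.
minute 60 to minute 71: fully covered by B → removed.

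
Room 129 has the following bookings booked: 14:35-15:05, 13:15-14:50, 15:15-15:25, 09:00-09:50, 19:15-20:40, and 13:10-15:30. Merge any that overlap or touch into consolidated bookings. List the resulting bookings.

09:00-09:50, 13:10-15:30, 19:15-20:40

Sort by start: 09:00-09:50, 13:10-15:30, 13:15-14:50, 14:35-15:05, 15:15-15:25, 19:15-20:40.
13:10-15:30 is disjoint → start new block.
13:15-14:50 overlaps/touches 13:10-15:30 → extend to 13:10-15:30.
14:35-15:05 overlaps/touches 13:10-15:30 → extend to 13:10-15:30.
15:15-15:25 overlaps/touches 13:10-15:30 → extend to 13:10-15:30.
19:15-20:40 is disjoint → start new block.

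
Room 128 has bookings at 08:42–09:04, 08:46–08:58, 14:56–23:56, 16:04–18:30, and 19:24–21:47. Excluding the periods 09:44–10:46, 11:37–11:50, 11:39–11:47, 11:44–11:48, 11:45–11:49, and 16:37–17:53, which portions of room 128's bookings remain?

Merge the first list: 08:42–09:04, 14:56–23:56.
Merge the second list: 09:44–10:46, 11:37–11:50, 16:37–17:53.
08:42–09:04: no B overlap → unchanged.
14:56–23:56 minus B → 14:56–16:37, 17:53–23:56.

08:42–09:04, 14:56–16:37, 17:53–23:56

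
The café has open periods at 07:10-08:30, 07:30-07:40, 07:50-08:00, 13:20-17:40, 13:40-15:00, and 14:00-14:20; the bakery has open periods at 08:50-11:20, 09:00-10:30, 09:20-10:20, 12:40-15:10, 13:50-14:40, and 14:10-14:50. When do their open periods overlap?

13:20–15:10

Merge the first list: 07:10–08:30, 13:20–17:40.
Merge the second list: 08:50–11:20, 12:40–15:10.
07:10–08:30: no overlap with the second set.
13:20–17:40 meets the second set on 13:20–15:10.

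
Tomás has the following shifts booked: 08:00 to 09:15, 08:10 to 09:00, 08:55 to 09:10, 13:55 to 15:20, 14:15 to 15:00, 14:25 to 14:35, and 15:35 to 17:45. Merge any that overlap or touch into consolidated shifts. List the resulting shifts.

08:00-09:15, 13:55-15:20, 15:35-17:45

08:10-09:00 overlaps/touches 08:00-09:15 → extend to 08:00-09:15.
08:55-09:10 overlaps/touches 08:00-09:15 → extend to 08:00-09:15.
13:55-15:20 is disjoint → start new block.
14:15-15:00 overlaps/touches 13:55-15:20 → extend to 13:55-15:20.
14:25-14:35 overlaps/touches 13:55-15:20 → extend to 13:55-15:20.
15:35-17:45 is disjoint → start new block.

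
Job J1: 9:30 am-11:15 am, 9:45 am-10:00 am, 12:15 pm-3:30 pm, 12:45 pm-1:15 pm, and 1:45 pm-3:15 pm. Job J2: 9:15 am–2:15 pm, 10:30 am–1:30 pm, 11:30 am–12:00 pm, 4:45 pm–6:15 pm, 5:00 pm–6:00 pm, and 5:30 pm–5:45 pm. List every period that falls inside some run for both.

9:30 am–11:15 am, 12:15 pm–2:15 pm

First set merges to 9:30 am–11:15 am, 12:15 pm–3:30 pm.
Second set merges to 9:15 am–2:15 pm, 4:45 pm–6:15 pm.
9:30 am–11:15 am ∩ B → 9:30 am–11:15 am.
12:15 pm–3:30 pm ∩ B → 12:15 pm–2:15 pm.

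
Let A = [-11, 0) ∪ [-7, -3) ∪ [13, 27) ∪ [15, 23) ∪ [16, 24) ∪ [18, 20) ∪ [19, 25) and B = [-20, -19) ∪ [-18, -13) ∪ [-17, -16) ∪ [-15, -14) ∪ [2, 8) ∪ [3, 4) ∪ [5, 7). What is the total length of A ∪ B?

37

First set merges to [-11, 0), [13, 27).
Second set merges to [-20, -19), [-18, -13), [2, 8).
A ∪ B = [-20, -19), [-18, -13), [-11, 0), [2, 8), [13, 27).
Total: 1 + 5 + 11 + 6 + 14 = 37.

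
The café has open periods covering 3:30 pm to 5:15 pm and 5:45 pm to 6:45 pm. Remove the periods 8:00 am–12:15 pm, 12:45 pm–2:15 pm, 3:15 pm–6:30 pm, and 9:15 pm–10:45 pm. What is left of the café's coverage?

3:30 pm–5:15 pm lies entirely inside B → drops out.
5:45 pm–6:45 pm with B removed leaves 6:30 pm–6:45 pm.

6:30 pm–6:45 pm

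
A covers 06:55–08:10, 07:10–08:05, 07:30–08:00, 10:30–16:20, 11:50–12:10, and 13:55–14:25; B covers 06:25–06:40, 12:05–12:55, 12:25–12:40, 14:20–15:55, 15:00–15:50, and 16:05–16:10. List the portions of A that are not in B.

06:55-08:10, 10:30-12:05, 12:55-14:20, 15:55-16:05, 16:10-16:20

A, merged: 06:55-08:10, 10:30-16:20.
B, merged: 06:25-06:40, 12:05-12:55, 14:20-15:55, 16:05-16:10.
06:55-08:10: no B overlap → unchanged.
10:30-16:20 minus B → 10:30-12:05, 12:55-14:20, 15:55-16:05, 16:10-16:20.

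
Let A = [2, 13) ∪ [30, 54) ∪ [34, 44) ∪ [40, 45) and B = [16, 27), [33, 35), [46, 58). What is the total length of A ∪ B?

50

Merge the first list: [2, 13), [30, 54).
A ∪ B = [2, 13), [16, 27), [30, 58).
Total: 11 + 11 + 28 = 50.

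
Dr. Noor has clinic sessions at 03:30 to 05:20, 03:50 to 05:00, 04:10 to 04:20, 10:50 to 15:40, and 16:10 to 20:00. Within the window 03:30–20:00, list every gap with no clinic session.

05:20–10:50, 15:40–16:10

The merged coverage is 03:30–05:20, 10:50–15:40, 16:10–20:00.
Complement within 03:30–20:00: 05:20–10:50, 15:40–16:10.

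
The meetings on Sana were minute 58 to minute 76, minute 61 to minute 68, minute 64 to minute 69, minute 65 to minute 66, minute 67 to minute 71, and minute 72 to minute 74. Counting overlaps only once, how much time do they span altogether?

18 minutes

Merged: minute 58 to minute 76.
Length: 18 minutes.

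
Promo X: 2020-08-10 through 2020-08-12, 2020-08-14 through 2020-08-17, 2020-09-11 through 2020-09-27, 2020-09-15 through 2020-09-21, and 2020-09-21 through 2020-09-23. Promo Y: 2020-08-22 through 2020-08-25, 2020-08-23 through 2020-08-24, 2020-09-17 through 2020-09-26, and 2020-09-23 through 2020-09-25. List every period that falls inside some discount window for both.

2020-09-17 through 2020-09-26

A, merged: 2020-08-10 through 2020-08-12, 2020-08-14 through 2020-08-17, 2020-09-11 through 2020-09-27.
B, merged: 2020-08-22 through 2020-08-25, 2020-09-17 through 2020-09-26.
2020-08-10 through 2020-08-12: no overlap with the second set.
2020-08-14 through 2020-08-17: no overlap with the second set.
2020-09-11 through 2020-09-27 meets the second set on 2020-09-17 through 2020-09-26.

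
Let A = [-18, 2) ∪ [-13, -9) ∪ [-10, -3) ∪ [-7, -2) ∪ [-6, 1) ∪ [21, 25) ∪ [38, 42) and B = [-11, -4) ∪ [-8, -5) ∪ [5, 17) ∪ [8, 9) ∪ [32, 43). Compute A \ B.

First set merges to [-18, 2), [21, 25), [38, 42).
Second set merges to [-11, -4), [5, 17), [32, 43).
[-18, 2) \ B = [-18, -11), [-4, 2).
[21, 25): nothing removed.
[38, 42): entirely removed.

[-18, -11) ∪ [-4, 2) ∪ [21, 25)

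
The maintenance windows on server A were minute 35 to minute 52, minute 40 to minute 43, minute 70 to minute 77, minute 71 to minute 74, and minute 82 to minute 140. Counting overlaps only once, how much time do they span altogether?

Merged: minute 35 to minute 52, minute 70 to minute 77, minute 82 to minute 140.
Lengths: 17 minutes + 7 minutes + 58 minutes = 82 minutes.

82 minutes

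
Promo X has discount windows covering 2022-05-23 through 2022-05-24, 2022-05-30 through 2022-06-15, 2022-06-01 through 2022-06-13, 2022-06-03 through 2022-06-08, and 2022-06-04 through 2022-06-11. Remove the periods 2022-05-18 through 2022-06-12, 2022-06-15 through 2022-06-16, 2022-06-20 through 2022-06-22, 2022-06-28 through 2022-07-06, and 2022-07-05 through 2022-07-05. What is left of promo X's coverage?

First set merges to 2022-05-23 through 2022-05-24, 2022-05-30 through 2022-06-15.
Second set merges to 2022-05-18 through 2022-06-12, 2022-06-15 through 2022-06-16, 2022-06-20 through 2022-06-22, 2022-06-28 through 2022-07-06.
2022-05-23 through 2022-05-24 lies entirely inside B → drops out.
2022-05-30 through 2022-06-15 with B removed leaves 2022-06-13 through 2022-06-14.

2022-06-13 through 2022-06-14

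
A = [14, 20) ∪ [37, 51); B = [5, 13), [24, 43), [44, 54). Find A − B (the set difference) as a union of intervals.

[14, 20) ∪ [43, 44)

[14, 20): no B overlap → unchanged.
[37, 51) minus B → [43, 44).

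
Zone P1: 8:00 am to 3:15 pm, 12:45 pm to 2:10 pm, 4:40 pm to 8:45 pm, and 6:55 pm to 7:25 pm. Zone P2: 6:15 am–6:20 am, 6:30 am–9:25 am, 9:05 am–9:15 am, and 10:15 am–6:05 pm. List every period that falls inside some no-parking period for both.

8:00 am-9:25 am, 10:15 am-3:15 pm, 4:40 pm-6:05 pm

A, merged: 8:00 am-3:15 pm, 4:40 pm-8:45 pm.
B, merged: 6:15 am-6:20 am, 6:30 am-9:25 am, 10:15 am-6:05 pm.
8:00 am-3:15 pm meets the second set on 8:00 am-9:25 am, 10:15 am-3:15 pm.
4:40 pm-8:45 pm meets the second set on 4:40 pm-6:05 pm.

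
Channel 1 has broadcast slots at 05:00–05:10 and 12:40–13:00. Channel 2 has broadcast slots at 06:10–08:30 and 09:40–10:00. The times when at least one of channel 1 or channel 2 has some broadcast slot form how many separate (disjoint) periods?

A ∪ B = 05:00–05:10, 06:10–08:30, 09:40–10:00, 12:40–13:00.
That is 4 disjoint pieces.

4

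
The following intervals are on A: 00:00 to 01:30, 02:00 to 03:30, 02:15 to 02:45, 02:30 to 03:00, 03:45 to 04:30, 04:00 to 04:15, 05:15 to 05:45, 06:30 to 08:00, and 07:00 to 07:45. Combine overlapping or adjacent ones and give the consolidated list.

00:00–01:30, 02:00–03:30, 03:45–04:30, 05:15–05:45, 06:30–08:00

02:00–03:30 is disjoint → start new block.
02:15–02:45 overlaps/touches 02:00–03:30 → extend to 02:00–03:30.
02:30–03:00 overlaps/touches 02:00–03:30 → extend to 02:00–03:30.
03:45–04:30 is disjoint → start new block.
04:00–04:15 overlaps/touches 03:45–04:30 → extend to 03:45–04:30.
05:15–05:45 is disjoint → start new block.
06:30–08:00 is disjoint → start new block.
07:00–07:45 overlaps/touches 06:30–08:00 → extend to 06:30–08:00.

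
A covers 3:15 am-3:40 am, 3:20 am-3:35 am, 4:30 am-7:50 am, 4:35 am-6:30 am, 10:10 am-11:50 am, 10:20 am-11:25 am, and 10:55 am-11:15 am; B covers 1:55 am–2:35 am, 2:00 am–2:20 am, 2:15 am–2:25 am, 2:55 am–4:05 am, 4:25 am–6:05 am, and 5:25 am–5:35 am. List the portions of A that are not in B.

6:05 am-7:50 am, 10:10 am-11:50 am

First set merges to 3:15 am-3:40 am, 4:30 am-7:50 am, 10:10 am-11:50 am.
Second set merges to 1:55 am-2:35 am, 2:55 am-4:05 am, 4:25 am-6:05 am.
3:15 am-3:40 am lies entirely inside B → drops out.
4:30 am-7:50 am with B removed leaves 6:05 am-7:50 am.
10:10 am-11:50 am is untouched.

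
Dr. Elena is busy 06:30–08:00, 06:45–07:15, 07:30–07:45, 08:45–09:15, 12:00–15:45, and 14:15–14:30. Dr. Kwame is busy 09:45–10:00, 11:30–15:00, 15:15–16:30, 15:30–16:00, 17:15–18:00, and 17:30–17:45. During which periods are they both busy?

First set merges to 06:30-08:00, 08:45-09:15, 12:00-15:45.
Second set merges to 09:45-10:00, 11:30-15:00, 15:15-16:30, 17:15-18:00.
06:30-08:00 falls entirely outside B.
08:45-09:15 falls entirely outside B.
12:00-15:45 overlaps B on 12:00-15:00, 15:15-15:45.

12:00-15:00, 15:15-15:45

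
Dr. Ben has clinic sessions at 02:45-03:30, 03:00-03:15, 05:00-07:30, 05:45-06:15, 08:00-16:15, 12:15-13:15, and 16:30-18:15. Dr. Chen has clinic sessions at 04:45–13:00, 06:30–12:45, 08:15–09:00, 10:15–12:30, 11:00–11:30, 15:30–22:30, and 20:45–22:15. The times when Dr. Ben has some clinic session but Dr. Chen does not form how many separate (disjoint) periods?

Merge the first list: 02:45–03:30, 05:00–07:30, 08:00–16:15, 16:30–18:15.
Merge the second list: 04:45–13:00, 15:30–22:30.
A \ B = 02:45–03:30, 13:00–15:30.
That is 2 disjoint pieces.

2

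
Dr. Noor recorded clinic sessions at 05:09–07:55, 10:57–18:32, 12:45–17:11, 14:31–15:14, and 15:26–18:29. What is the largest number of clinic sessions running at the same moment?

3

Sweep endpoints in order; track running count of active intervals.
Peak of 3 reached at 14:31.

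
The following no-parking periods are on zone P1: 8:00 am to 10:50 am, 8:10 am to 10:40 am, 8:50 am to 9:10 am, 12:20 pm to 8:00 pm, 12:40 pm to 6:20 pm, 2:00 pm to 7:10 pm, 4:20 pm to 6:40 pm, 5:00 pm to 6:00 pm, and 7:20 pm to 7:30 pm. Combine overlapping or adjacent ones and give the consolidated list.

8:00 am-10:50 am, 12:20 pm-8:00 pm

8:10 am-10:40 am overlaps/touches 8:00 am-10:50 am → extend to 8:00 am-10:50 am.
8:50 am-9:10 am overlaps/touches 8:00 am-10:50 am → extend to 8:00 am-10:50 am.
12:20 pm-8:00 pm is disjoint → start new block.
12:40 pm-6:20 pm overlaps/touches 12:20 pm-8:00 pm → extend to 12:20 pm-8:00 pm.
2:00 pm-7:10 pm overlaps/touches 12:20 pm-8:00 pm → extend to 12:20 pm-8:00 pm.
4:20 pm-6:40 pm overlaps/touches 12:20 pm-8:00 pm → extend to 12:20 pm-8:00 pm.
5:00 pm-6:00 pm overlaps/touches 12:20 pm-8:00 pm → extend to 12:20 pm-8:00 pm.
7:20 pm-7:30 pm overlaps/touches 12:20 pm-8:00 pm → extend to 12:20 pm-8:00 pm.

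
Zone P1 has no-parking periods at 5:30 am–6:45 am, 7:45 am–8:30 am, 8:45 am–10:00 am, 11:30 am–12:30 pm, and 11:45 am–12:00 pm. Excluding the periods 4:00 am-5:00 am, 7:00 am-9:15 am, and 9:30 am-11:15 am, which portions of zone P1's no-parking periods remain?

Merge the first list: 5:30 am–6:45 am, 7:45 am–8:30 am, 8:45 am–10:00 am, 11:30 am–12:30 pm.
5:30 am–6:45 am: no B overlap → unchanged.
7:45 am–8:30 am: fully covered by B → removed.
8:45 am–10:00 am minus B → 9:15 am–9:30 am.
11:30 am–12:30 pm: no B overlap → unchanged.

5:30 am–6:45 am, 9:15 am–9:30 am, 11:30 am–12:30 pm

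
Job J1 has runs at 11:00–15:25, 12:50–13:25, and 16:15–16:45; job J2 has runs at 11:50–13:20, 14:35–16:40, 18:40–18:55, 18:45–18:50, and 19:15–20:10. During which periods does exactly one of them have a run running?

A, merged: 11:00–15:25, 16:15–16:45.
B, merged: 11:50–13:20, 14:35–16:40, 18:40–18:55, 19:15–20:10.
A \ B = 11:00–11:50, 13:20–14:35, 16:40–16:45.
B \ A = 15:25–16:15, 18:40–18:55, 19:15–20:10.
Union of the two gives the symmetric difference.

11:00–11:50, 13:20–14:35, 15:25–16:15, 16:40–16:45, 18:40–18:55, 19:15–20:10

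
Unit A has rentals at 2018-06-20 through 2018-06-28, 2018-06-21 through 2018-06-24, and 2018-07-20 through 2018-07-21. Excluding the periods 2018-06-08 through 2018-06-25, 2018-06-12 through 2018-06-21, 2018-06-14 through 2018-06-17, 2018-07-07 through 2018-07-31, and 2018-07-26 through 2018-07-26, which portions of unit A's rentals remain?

Merge the first list: 2018-06-20 through 2018-06-28, 2018-07-20 through 2018-07-21.
Merge the second list: 2018-06-08 through 2018-06-25, 2018-07-07 through 2018-07-31.
2018-06-20 through 2018-06-28 \ B = 2018-06-26 through 2018-06-28.
2018-07-20 through 2018-07-21: entirely removed.

2018-06-26 through 2018-06-28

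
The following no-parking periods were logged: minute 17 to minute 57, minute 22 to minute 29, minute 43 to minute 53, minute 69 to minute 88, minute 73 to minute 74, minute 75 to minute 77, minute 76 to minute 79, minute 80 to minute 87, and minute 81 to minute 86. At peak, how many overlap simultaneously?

At minute 76, 3 of the intervals are simultaneously active.
No point has more.

3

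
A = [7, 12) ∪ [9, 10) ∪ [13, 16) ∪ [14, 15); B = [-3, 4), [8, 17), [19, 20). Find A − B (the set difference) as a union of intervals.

[7, 8)

Merge the first list: [7, 12), [13, 16).
[7, 12) \ B = [7, 8).
[13, 16): entirely removed.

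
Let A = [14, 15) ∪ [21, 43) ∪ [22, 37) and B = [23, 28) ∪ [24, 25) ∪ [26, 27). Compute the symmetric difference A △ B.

Merge the first list: [14, 15), [21, 43).
Merge the second list: [23, 28).
A \ B = [14, 15), [21, 23), [28, 43).
B \ A = none.
Union of the two gives the symmetric difference.

[14, 15) ∪ [21, 23) ∪ [28, 43)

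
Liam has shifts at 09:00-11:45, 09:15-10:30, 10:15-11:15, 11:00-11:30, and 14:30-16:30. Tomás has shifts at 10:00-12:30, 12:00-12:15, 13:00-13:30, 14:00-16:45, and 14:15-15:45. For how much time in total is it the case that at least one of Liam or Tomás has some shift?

6 h 45 min

A, merged: 09:00-11:45, 14:30-16:30.
B, merged: 10:00-12:30, 13:00-13:30, 14:00-16:45.
A ∪ B = 09:00-12:30, 13:00-13:30, 14:00-16:45.
Total: 3 h 30 min + 30 min + 2 h 45 min = 6 h 45 min.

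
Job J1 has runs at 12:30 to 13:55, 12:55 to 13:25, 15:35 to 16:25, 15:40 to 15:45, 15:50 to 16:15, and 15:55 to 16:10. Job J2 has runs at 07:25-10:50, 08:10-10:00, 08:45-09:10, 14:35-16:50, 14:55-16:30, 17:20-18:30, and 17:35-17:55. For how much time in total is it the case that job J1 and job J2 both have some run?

50 min

Merge the first list: 12:30-13:55, 15:35-16:25.
Merge the second list: 07:25-10:50, 14:35-16:50, 17:20-18:30.
A ∩ B = 15:35-16:25.
Total: 50 min.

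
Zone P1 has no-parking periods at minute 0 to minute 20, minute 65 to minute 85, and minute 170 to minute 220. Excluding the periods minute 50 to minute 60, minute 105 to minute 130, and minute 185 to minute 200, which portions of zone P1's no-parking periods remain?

minute 0 to minute 20: no B overlap → unchanged.
minute 65 to minute 85: no B overlap → unchanged.
minute 170 to minute 220 minus B → minute 170 to minute 185, minute 200 to minute 220.

minute 0 to minute 20, minute 65 to minute 85, minute 170 to minute 185, minute 200 to minute 220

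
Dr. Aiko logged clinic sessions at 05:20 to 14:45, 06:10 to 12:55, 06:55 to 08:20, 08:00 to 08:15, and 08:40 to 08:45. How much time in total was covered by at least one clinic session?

Merged: 05:20–14:45.
Length: 9 h 25 min.

9 h 25 min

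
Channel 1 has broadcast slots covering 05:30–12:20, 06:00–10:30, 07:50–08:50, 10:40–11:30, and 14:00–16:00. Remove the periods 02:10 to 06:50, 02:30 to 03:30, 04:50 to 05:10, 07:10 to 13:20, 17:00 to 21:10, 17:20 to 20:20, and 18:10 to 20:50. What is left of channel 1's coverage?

06:50-07:10, 14:00-16:00

Merge the first list: 05:30-12:20, 14:00-16:00.
Merge the second list: 02:10-06:50, 07:10-13:20, 17:00-21:10.
05:30-12:20 with B removed leaves 06:50-07:10.
14:00-16:00 is untouched.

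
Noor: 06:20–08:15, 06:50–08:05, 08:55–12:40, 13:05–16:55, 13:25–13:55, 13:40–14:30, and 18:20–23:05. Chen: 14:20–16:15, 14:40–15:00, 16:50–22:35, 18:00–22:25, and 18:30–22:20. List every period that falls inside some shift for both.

14:20–16:15, 16:50–16:55, 18:20–22:35

First set merges to 06:20–08:15, 08:55–12:40, 13:05–16:55, 18:20–23:05.
Second set merges to 14:20–16:15, 16:50–22:35.
06:20–08:15 meets no B interval.
08:55–12:40 meets no B interval.
13:05–16:55 ∩ B → 14:20–16:15, 16:50–16:55.
18:20–23:05 ∩ B → 18:20–22:35.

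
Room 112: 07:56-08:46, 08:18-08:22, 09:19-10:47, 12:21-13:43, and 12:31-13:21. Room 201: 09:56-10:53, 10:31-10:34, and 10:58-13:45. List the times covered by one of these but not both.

A, merged: 07:56-08:46, 09:19-10:47, 12:21-13:43.
B, merged: 09:56-10:53, 10:58-13:45.
A but not B: 07:56-08:46, 09:19-09:56.
B but not A: 10:47-10:53, 10:58-12:21, 13:43-13:45.
Combining gives A △ B.

07:56-08:46, 09:19-09:56, 10:47-10:53, 10:58-12:21, 13:43-13:45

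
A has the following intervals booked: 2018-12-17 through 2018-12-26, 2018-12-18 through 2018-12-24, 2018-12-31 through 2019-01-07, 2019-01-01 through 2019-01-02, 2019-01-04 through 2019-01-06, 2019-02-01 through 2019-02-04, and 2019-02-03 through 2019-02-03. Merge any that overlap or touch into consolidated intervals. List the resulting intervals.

2018-12-18 through 2018-12-24 overlaps/touches 2018-12-17 through 2018-12-26 → extend to 2018-12-17 through 2018-12-26.
2018-12-31 through 2019-01-07 is disjoint → start new block.
2019-01-01 through 2019-01-02 overlaps/touches 2018-12-31 through 2019-01-07 → extend to 2018-12-31 through 2019-01-07.
2019-01-04 through 2019-01-06 overlaps/touches 2018-12-31 through 2019-01-07 → extend to 2018-12-31 through 2019-01-07.
2019-02-01 through 2019-02-04 is disjoint → start new block.
2019-02-03 through 2019-02-03 overlaps/touches 2019-02-01 through 2019-02-04 → extend to 2019-02-01 through 2019-02-04.

2018-12-17 through 2018-12-26, 2018-12-31 through 2019-01-07, 2019-02-01 through 2019-02-04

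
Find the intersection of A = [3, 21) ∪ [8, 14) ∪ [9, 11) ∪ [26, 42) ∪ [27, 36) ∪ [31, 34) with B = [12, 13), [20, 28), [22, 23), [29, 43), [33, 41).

Merge the first list: [3, 21), [26, 42).
Merge the second list: [12, 13), [20, 28), [29, 43).
[3, 21) overlaps B on [12, 13), [20, 21).
[26, 42) overlaps B on [26, 28), [29, 42).

[12, 13) ∪ [20, 21) ∪ [26, 28) ∪ [29, 42)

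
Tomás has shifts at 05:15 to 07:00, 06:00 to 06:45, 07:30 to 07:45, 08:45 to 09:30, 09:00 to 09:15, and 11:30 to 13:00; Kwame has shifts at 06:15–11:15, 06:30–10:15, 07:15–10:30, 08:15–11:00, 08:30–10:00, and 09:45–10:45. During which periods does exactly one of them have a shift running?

First set merges to 05:15–07:00, 07:30–07:45, 08:45–09:30, 11:30–13:00.
Second set merges to 06:15–11:15.
Only in the first: 05:15–06:15, 11:30–13:00.
Only in the second: 07:00–07:30, 07:45–08:45, 09:30–11:15.
Together these are the periods covered by exactly one.

05:15–06:15, 07:00–07:30, 07:45–08:45, 09:30–11:15, 11:30–13:00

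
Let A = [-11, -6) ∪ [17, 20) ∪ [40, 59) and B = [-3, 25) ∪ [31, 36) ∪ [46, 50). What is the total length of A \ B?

20

A \ B = [-11, -6), [40, 46), [50, 59).
Total: 5 + 6 + 9 = 20.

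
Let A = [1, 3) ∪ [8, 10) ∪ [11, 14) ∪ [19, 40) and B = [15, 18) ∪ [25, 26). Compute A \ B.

[1, 3): nothing removed.
[8, 10): nothing removed.
[11, 14): nothing removed.
[19, 40) \ B = [19, 25), [26, 40).

[1, 3) ∪ [8, 10) ∪ [11, 14) ∪ [19, 25) ∪ [26, 40)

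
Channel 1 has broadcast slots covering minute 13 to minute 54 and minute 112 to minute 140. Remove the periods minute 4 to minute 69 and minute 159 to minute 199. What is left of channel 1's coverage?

minute 112 to minute 140

minute 13 to minute 54 lies entirely inside B → drops out.
minute 112 to minute 140 is untouched.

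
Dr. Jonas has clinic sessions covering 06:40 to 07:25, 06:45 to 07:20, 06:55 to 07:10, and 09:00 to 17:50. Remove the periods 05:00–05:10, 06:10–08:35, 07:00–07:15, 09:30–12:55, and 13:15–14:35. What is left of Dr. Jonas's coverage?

Merge the first list: 06:40-07:25, 09:00-17:50.
Merge the second list: 05:00-05:10, 06:10-08:35, 09:30-12:55, 13:15-14:35.
06:40-07:25: entirely removed.
09:00-17:50 \ B = 09:00-09:30, 12:55-13:15, 14:35-17:50.

09:00-09:30, 12:55-13:15, 14:35-17:50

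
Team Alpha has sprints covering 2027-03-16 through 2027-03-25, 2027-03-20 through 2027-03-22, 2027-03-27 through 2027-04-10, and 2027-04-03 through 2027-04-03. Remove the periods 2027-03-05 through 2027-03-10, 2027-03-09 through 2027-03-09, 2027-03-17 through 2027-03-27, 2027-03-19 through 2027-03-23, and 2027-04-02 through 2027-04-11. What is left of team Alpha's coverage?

2027-03-16 through 2027-03-16, 2027-03-28 through 2027-04-01

First set merges to 2027-03-16 through 2027-03-25, 2027-03-27 through 2027-04-10.
Second set merges to 2027-03-05 through 2027-03-10, 2027-03-17 through 2027-03-27, 2027-04-02 through 2027-04-11.
2027-03-16 through 2027-03-25 \ B = 2027-03-16 through 2027-03-16.
2027-03-27 through 2027-04-10 \ B = 2027-03-28 through 2027-04-01.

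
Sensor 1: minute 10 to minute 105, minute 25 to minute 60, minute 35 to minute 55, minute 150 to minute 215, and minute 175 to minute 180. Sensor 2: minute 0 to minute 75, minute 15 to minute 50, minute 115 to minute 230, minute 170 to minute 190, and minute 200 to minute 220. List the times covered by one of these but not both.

minute 0 to minute 10, minute 75 to minute 105, minute 115 to minute 150, minute 215 to minute 230

A, merged: minute 10 to minute 105, minute 150 to minute 215.
B, merged: minute 0 to minute 75, minute 115 to minute 230.
A but not B: minute 75 to minute 105.
B but not A: minute 0 to minute 10, minute 115 to minute 150, minute 215 to minute 230.
Combining gives A △ B.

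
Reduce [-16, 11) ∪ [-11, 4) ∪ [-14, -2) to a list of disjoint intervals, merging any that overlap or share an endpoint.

[-16, 11)

Sort by start: [-16, 11), [-14, -2), [-11, 4).
[-14, -2) overlaps/touches [-16, 11) → extend to [-16, 11).
[-11, 4) overlaps/touches [-16, 11) → extend to [-16, 11).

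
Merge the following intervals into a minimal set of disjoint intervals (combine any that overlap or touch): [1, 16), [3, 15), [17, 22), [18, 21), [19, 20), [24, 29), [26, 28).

[1, 16) ∪ [17, 22) ∪ [24, 29)

[3, 15) overlaps/touches [1, 16) → extend to [1, 16).
[17, 22) is disjoint → start new block.
[18, 21) overlaps/touches [17, 22) → extend to [17, 22).
[19, 20) overlaps/touches [17, 22) → extend to [17, 22).
[24, 29) is disjoint → start new block.
[26, 28) overlaps/touches [24, 29) → extend to [24, 29).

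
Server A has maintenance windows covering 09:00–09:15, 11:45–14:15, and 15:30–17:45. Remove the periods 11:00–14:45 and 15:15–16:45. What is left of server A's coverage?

09:00–09:15 is untouched.
11:45–14:15 lies entirely inside B → drops out.
15:30–17:45 with B removed leaves 16:45–17:45.

09:00–09:15, 16:45–17:45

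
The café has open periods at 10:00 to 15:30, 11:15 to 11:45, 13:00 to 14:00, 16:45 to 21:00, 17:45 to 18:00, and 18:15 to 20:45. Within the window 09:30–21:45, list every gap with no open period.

Covered (merged): 10:00–15:30, 16:45–21:00.
Complement within 09:30–21:45: 09:30–10:00, 15:30–16:45, 21:00–21:45.

09:30–10:00, 15:30–16:45, 21:00–21:45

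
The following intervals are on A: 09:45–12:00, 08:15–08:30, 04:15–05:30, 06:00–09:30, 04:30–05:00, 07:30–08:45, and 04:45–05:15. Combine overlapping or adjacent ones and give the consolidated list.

Sort by start: 04:15–05:30, 04:30–05:00, 04:45–05:15, 06:00–09:30, 07:30–08:45, 08:15–08:30, 09:45–12:00.
04:30–05:00 overlaps/touches 04:15–05:30 → extend to 04:15–05:30.
04:45–05:15 overlaps/touches 04:15–05:30 → extend to 04:15–05:30.
06:00–09:30 is disjoint → start new block.
07:30–08:45 overlaps/touches 06:00–09:30 → extend to 06:00–09:30.
08:15–08:30 overlaps/touches 06:00–09:30 → extend to 06:00–09:30.
09:45–12:00 is disjoint → start new block.

04:15–05:30, 06:00–09:30, 09:45–12:00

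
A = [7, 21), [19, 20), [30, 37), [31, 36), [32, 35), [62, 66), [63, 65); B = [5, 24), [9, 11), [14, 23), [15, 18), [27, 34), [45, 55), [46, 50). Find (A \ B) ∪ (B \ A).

[5, 7) ∪ [21, 24) ∪ [27, 30) ∪ [34, 37) ∪ [45, 55) ∪ [62, 66)

Merge the first list: [7, 21), [30, 37), [62, 66).
Merge the second list: [5, 24), [27, 34), [45, 55).
A \ B = [34, 37), [62, 66).
B \ A = [5, 7), [21, 24), [27, 30), [45, 55).
Union of the two gives the symmetric difference.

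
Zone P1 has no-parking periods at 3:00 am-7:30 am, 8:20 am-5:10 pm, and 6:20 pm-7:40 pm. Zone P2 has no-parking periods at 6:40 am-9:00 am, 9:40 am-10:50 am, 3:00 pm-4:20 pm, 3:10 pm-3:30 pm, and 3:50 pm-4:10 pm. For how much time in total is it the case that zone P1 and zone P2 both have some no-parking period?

4 h

Second set merges to 6:40 am-9:00 am, 9:40 am-10:50 am, 3:00 pm-4:20 pm.
A ∩ B = 6:40 am-7:30 am, 8:20 am-9:00 am, 9:40 am-10:50 am, 3:00 pm-4:20 pm.
Total: 50 min + 40 min + 1 h 10 min + 1 h 20 min = 4 h.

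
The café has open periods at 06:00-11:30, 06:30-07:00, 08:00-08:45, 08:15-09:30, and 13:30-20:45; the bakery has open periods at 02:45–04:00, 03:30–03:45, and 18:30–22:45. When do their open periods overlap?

18:30-20:45

First set merges to 06:00-11:30, 13:30-20:45.
Second set merges to 02:45-04:00, 18:30-22:45.
06:00-11:30 falls entirely outside B.
13:30-20:45 overlaps B on 18:30-20:45.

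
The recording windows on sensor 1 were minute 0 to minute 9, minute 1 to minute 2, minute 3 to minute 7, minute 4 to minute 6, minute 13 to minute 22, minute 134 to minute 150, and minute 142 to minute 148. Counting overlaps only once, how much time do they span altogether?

34 minutes

Merged: minute 0 to minute 9, minute 13 to minute 22, minute 134 to minute 150.
Lengths: 9 minutes + 9 minutes + 16 minutes = 34 minutes.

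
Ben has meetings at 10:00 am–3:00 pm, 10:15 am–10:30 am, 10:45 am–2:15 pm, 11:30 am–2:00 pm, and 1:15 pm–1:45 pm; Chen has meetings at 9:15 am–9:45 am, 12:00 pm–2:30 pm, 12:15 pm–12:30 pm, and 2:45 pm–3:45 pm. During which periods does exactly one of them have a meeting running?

9:15 am-9:45 am, 10:00 am-12:00 pm, 2:30 pm-2:45 pm, 3:00 pm-3:45 pm

A, merged: 10:00 am-3:00 pm.
B, merged: 9:15 am-9:45 am, 12:00 pm-2:30 pm, 2:45 pm-3:45 pm.
A but not B: 10:00 am-12:00 pm, 2:30 pm-2:45 pm.
B but not A: 9:15 am-9:45 am, 3:00 pm-3:45 pm.
Combining gives A △ B.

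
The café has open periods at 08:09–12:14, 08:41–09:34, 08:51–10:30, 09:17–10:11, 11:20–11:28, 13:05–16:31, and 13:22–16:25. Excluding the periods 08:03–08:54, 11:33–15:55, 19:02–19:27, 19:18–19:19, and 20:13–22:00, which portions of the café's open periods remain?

08:54–11:33, 15:55–16:31

A, merged: 08:09–12:14, 13:05–16:31.
B, merged: 08:03–08:54, 11:33–15:55, 19:02–19:27, 20:13–22:00.
08:09–12:14 with B removed leaves 08:54–11:33.
13:05–16:31 with B removed leaves 15:55–16:31.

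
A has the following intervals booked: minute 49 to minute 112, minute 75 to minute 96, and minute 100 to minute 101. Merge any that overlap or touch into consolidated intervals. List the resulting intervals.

minute 75 to minute 96 overlaps/touches minute 49 to minute 112 → extend to minute 49 to minute 112.
minute 100 to minute 101 overlaps/touches minute 49 to minute 112 → extend to minute 49 to minute 112.

minute 49 to minute 112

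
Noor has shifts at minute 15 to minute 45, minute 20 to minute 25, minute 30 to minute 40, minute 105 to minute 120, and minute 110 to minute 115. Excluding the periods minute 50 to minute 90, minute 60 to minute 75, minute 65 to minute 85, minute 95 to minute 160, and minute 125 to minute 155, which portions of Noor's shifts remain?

minute 15 to minute 45

Merge the first list: minute 15 to minute 45, minute 105 to minute 120.
Merge the second list: minute 50 to minute 90, minute 95 to minute 160.
minute 15 to minute 45: nothing removed.
minute 105 to minute 120: entirely removed.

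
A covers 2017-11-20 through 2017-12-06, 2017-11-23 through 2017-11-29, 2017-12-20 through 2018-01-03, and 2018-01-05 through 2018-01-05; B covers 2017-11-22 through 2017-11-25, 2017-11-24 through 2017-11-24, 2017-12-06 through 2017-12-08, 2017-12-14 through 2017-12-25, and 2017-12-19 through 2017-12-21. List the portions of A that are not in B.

2017-11-20 through 2017-11-21, 2017-11-26 through 2017-12-05, 2017-12-26 through 2018-01-03, 2018-01-05 through 2018-01-05

Merge the first list: 2017-11-20 through 2017-12-06, 2017-12-20 through 2018-01-03, 2018-01-05 through 2018-01-05.
Merge the second list: 2017-11-22 through 2017-11-25, 2017-12-06 through 2017-12-08, 2017-12-14 through 2017-12-25.
2017-11-20 through 2017-12-06 minus B → 2017-11-20 through 2017-11-21, 2017-11-26 through 2017-12-05.
2017-12-20 through 2018-01-03 minus B → 2017-12-26 through 2018-01-03.
2018-01-05 through 2018-01-05: no B overlap → unchanged.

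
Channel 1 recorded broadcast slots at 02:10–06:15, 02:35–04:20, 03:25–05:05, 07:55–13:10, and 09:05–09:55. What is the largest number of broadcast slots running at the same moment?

At 03:25, 3 of the intervals are simultaneously active.
No point has more.

3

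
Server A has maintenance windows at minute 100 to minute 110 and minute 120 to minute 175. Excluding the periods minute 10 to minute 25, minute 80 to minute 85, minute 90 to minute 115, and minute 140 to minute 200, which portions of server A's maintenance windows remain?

minute 100 to minute 110: fully covered by B → removed.
minute 120 to minute 175 minus B → minute 120 to minute 140.

minute 120 to minute 140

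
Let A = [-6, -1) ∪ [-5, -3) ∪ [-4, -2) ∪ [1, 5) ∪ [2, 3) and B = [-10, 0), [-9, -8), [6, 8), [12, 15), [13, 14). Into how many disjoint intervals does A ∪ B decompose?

First set merges to [-6, -1), [1, 5).
Second set merges to [-10, 0), [6, 8), [12, 15).
A ∪ B = [-10, 0), [1, 5), [6, 8), [12, 15).
That is 4 disjoint pieces.

4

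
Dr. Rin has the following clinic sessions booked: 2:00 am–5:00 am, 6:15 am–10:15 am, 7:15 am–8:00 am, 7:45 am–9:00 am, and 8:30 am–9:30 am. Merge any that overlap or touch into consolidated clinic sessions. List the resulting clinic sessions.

6:15 am–10:15 am is disjoint → start new block.
7:15 am–8:00 am overlaps/touches 6:15 am–10:15 am → extend to 6:15 am–10:15 am.
7:45 am–9:00 am overlaps/touches 6:15 am–10:15 am → extend to 6:15 am–10:15 am.
8:30 am–9:30 am overlaps/touches 6:15 am–10:15 am → extend to 6:15 am–10:15 am.

2:00 am–5:00 am, 6:15 am–10:15 am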